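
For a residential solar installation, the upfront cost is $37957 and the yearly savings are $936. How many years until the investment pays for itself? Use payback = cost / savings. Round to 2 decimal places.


Simple payback period = initial cost / annual savings
Payback = 37957 / 936
Payback = 40.55 years

40.55


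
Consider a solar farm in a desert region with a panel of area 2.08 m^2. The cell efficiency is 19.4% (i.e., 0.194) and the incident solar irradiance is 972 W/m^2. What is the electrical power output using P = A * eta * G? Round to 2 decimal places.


Use the solar power formula P = A * eta * G.
Given: A = 2.08 m^2, eta = 0.194, G = 972 W/m^2
P = 2.08 * 0.194 * 972
P = 392.22 W

392.22


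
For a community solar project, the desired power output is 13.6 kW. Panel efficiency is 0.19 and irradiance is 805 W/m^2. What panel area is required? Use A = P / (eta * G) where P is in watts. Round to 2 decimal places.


Convert target power to watts: P = 13.6 * 1000 = 13600.0 W
Compute denominator: eta * G = 0.19 * 805 = 152.95
Required area A = P / (eta * G) = 13600.0 / 152.95
A = 88.92 m^2

88.92


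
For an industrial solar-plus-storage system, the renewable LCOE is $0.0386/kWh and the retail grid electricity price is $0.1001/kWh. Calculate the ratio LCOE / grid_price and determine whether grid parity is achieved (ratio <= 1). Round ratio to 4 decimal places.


Compare LCOE to grid price:
  LCOE = $0.0386/kWh, Grid price = $0.1001/kWh
  Ratio = LCOE / grid_price = 0.0386 / 0.1001 = 0.3856
  Grid parity achieved (ratio <= 1)? yes

0.3856


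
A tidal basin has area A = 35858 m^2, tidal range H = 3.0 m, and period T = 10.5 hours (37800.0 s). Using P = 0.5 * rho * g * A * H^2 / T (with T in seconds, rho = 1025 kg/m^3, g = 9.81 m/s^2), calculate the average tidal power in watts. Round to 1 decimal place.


Convert period to seconds: T = 10.5 * 3600 = 37800.0 s
H^2 = 3.0^2 = 9.0
P = 0.5 * rho * g * A * H^2 / T
P = 0.5 * 1025 * 9.81 * 35858 * 9.0 / 37800.0
P = 42923.9 W

42923.9


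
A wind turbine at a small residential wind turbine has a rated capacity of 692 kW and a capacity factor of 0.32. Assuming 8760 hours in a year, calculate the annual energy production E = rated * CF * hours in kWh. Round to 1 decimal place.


Annual energy = rated_kW * capacity_factor * hours_per_year
Given: P_rated = 692 kW, CF = 0.32, hours = 8760
E = 692 * 0.32 * 8760
E = 1939814.4 kWh

1939814.4


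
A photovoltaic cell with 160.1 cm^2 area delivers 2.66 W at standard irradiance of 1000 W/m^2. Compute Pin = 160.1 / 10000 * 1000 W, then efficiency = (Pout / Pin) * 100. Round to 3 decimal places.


First compute the input power:
  Pin = area_cm2 / 10000 * G = 160.1 / 10000 * 1000 = 16.01 W
Then compute efficiency:
  Efficiency = (Pout / Pin) * 100 = (2.66 / 16.01) * 100
  Efficiency = 16.615%

16.615


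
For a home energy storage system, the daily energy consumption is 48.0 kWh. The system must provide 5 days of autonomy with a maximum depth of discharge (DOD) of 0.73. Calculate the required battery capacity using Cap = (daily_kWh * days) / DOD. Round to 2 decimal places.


Total energy needed = daily * days = 48.0 * 5 = 240.0 kWh
Account for depth of discharge:
  Cap = total_energy / DOD = 240.0 / 0.73
  Cap = 328.77 kWh

328.77


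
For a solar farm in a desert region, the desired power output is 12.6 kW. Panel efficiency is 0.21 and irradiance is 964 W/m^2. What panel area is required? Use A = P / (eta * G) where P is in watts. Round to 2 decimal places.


Convert target power to watts: P = 12.6 * 1000 = 12600.0 W
Compute denominator: eta * G = 0.21 * 964 = 202.44
Required area A = P / (eta * G) = 12600.0 / 202.44
A = 62.24 m^2

62.24


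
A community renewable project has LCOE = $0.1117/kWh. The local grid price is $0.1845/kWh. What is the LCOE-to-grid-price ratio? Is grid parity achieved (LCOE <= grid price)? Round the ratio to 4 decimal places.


Compare LCOE to grid price:
  LCOE = $0.1117/kWh, Grid price = $0.1845/kWh
  Ratio = LCOE / grid_price = 0.1117 / 0.1845 = 0.6054
  Grid parity achieved (ratio <= 1)? yes

0.6054


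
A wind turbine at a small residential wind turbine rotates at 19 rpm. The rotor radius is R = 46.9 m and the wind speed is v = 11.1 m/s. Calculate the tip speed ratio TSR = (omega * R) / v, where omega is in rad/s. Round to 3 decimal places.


Convert rotational speed to rad/s:
  omega = 19 * 2 * pi / 60 = 1.9897 rad/s
Compute tip speed:
  v_tip = omega * R = 1.9897 * 46.9 = 93.316 m/s
Tip speed ratio:
  TSR = v_tip / v_wind = 93.316 / 11.1 = 8.407

8.407


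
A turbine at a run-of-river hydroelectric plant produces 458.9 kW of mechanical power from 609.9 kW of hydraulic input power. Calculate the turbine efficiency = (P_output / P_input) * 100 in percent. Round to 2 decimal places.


Turbine efficiency = (output power / input power) * 100
eta = (458.9 / 609.9) * 100
eta = 75.24%

75.24


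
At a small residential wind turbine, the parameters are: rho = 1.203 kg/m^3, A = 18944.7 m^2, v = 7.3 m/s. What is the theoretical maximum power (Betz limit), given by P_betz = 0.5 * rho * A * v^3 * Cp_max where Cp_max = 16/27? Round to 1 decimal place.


The Betz coefficient Cp_max = 16/27 = 0.5926
v^3 = 7.3^3 = 389.017
P_betz = 0.5 * rho * A * v^3 * Cp_max
P_betz = 0.5 * 1.203 * 18944.7 * 389.017 * 0.5926
P_betz = 2626928.0 W

2626928.0


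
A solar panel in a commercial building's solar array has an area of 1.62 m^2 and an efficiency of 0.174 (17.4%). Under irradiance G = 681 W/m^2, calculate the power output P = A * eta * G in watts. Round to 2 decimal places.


Use the solar power formula P = A * eta * G.
Given: A = 1.62 m^2, eta = 0.174, G = 681 W/m^2
P = 1.62 * 0.174 * 681
P = 191.96 W

191.96


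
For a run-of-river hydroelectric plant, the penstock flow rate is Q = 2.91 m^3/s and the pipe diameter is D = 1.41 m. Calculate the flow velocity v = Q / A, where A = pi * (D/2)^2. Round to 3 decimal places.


Compute pipe cross-sectional area:
  A = pi * (D/2)^2 = pi * (1.41/2)^2 = 1.5615 m^2
Calculate velocity:
  v = Q / A = 2.91 / 1.5615
  v = 1.864 m/s

1.864


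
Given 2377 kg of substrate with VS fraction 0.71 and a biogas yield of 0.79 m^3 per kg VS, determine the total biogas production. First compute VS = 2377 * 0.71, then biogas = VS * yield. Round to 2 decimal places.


Compute volatile solids:
  VS = mass * VS_fraction = 2377 * 0.71 = 1687.67 kg
Calculate biogas volume:
  Biogas = VS * specific_yield = 1687.67 * 0.79
  Biogas = 1333.26 m^3

1333.26


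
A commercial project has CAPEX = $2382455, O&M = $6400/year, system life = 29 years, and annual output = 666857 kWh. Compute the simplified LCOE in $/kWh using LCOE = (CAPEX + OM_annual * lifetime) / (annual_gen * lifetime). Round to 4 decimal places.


Total cost = CAPEX + OM * lifetime = 2382455 + 6400 * 29 = 2382455 + 185600 = 2568055
Total generation = annual * lifetime = 666857 * 29 = 19338853 kWh
LCOE = 2568055 / 19338853
LCOE = 0.1328 $/kWh

0.1328


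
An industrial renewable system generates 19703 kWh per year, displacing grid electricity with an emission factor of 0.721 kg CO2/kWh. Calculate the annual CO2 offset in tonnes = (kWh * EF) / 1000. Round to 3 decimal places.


CO2 offset in kg = generation * emission_factor
CO2 offset = 19703 * 0.721 = 14205.86 kg
Convert to tonnes:
  CO2 offset = 14205.86 / 1000 = 14.206 tonnes

14.206


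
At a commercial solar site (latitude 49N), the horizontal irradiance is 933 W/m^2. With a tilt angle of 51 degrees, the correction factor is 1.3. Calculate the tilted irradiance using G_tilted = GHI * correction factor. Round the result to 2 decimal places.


Identify the given values:
  GHI = 933 W/m^2, tilt correction factor = 1.3
Apply the formula G_tilted = GHI * factor:
  G_tilted = 933 * 1.3
  G_tilted = 1212.90 W/m^2

1212.90


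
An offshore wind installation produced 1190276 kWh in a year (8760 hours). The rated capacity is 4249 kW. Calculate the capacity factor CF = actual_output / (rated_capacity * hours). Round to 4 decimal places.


Capacity factor = actual output / maximum possible output
Maximum possible = rated * hours = 4249 * 8760 = 37221240 kWh
CF = 1190276 / 37221240
CF = 0.0320

0.0320


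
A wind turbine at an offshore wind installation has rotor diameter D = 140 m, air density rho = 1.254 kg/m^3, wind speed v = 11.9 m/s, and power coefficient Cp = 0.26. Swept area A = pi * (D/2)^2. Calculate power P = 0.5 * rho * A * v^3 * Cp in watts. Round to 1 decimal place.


Step 1 -- Compute swept area:
  A = pi * (D/2)^2 = pi * (140/2)^2 = 15393.8 m^2
Step 2 -- Apply wind power equation:
  P = 0.5 * rho * A * v^3 * Cp
  v^3 = 11.9^3 = 1685.159
  P = 0.5 * 1.254 * 15393.8 * 1685.159 * 0.26
  P = 4228903.0 W

4228903.0


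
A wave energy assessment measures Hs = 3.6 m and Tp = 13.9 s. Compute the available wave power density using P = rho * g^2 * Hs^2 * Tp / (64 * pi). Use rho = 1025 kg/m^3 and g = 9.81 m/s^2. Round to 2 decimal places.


Apply wave power formula:
  g^2 = 9.81^2 = 96.2361
  Hs^2 = 3.6^2 = 12.96
  Numerator = rho * g^2 * Hs^2 * Tp = 1025 * 96.2361 * 12.96 * 13.9 = 17769764.9
  Denominator = 64 * pi = 201.0619
  P = 17769764.9 / 201.0619 = 88379.56 W/m

88379.56


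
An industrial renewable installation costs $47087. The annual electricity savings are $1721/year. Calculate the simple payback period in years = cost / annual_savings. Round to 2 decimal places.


Simple payback period = initial cost / annual savings
Payback = 47087 / 1721
Payback = 27.36 years

27.36


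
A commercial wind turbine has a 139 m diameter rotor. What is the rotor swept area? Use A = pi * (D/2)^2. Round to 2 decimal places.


Compute the rotor radius:
  r = D / 2 = 139 / 2 = 69.5 m
Calculate swept area:
  A = pi * r^2 = pi * 69.5^2
  A = 15174.68 m^2

15174.68


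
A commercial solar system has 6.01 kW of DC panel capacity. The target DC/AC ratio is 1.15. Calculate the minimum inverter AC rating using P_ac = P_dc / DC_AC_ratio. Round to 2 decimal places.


The inverter AC capacity is determined by the DC/AC ratio.
Given: P_dc = 6.01 kW, DC/AC ratio = 1.15
P_ac = P_dc / ratio = 6.01 / 1.15
P_ac = 5.23 kW

5.23


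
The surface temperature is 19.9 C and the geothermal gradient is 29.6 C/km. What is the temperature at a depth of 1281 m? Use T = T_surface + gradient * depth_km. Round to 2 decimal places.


Convert depth to km: 1281 / 1000 = 1.281 km
Temperature increase = gradient * depth_km = 29.6 * 1.281 = 37.92 C
Temperature at depth = T_surface + delta_T = 19.9 + 37.92
T = 57.82 C

57.82


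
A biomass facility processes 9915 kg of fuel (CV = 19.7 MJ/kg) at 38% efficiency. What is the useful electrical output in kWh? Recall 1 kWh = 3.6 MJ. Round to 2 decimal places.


Total energy = mass * CV = 9915 * 19.7 = 195325.5 MJ
Useful energy = total * eta = 195325.5 * 0.38 = 74223.69 MJ
Convert to kWh: 74223.69 / 3.6
Useful energy = 20617.69 kWh

20617.69


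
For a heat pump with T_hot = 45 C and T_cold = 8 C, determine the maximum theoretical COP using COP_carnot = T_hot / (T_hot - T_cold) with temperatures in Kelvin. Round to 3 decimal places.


Convert to Kelvin:
  T_hot = 45 + 273.15 = 318.15 K
  T_cold = 8 + 273.15 = 281.15 K
Apply Carnot COP formula:
  COP = T_hot_K / (T_hot_K - T_cold_K) = 318.15 / 37.0
  COP = 8.599

8.599


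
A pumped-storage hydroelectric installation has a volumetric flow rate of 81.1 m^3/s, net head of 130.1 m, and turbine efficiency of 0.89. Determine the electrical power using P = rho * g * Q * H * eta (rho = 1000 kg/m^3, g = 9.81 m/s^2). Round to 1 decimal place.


Apply the hydropower formula P = rho * g * Q * H * eta
rho * g = 1000 * 9.81 = 9810.0
P = 9810.0 * 81.1 * 130.1 * 0.89
P = 92120686.3 W

92120686.3


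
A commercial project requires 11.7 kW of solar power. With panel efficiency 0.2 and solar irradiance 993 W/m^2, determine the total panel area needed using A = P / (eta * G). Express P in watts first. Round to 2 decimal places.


Convert target power to watts: P = 11.7 * 1000 = 11700.0 W
Compute denominator: eta * G = 0.2 * 993 = 198.6
Required area A = P / (eta * G) = 11700.0 / 198.6
A = 58.91 m^2

58.91


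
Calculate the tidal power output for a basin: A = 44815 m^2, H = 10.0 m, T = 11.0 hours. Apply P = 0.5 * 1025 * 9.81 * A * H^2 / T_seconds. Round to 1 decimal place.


Convert period to seconds: T = 11.0 * 3600 = 39600.0 s
H^2 = 10.0^2 = 100.0
P = 0.5 * rho * g * A * H^2 / T
P = 0.5 * 1025 * 9.81 * 44815 * 100.0 / 39600.0
P = 568972.3 W

568972.3


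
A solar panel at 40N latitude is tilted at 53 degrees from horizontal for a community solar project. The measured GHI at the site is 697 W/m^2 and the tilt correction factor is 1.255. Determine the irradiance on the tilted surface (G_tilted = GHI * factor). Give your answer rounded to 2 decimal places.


Identify the given values:
  GHI = 697 W/m^2, tilt correction factor = 1.255
Apply the formula G_tilted = GHI * factor:
  G_tilted = 697 * 1.255
  G_tilted = 874.74 W/m^2

874.74


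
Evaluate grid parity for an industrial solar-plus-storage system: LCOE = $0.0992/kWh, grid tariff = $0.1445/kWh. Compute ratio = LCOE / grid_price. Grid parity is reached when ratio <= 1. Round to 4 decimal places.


Compare LCOE to grid price:
  LCOE = $0.0992/kWh, Grid price = $0.1445/kWh
  Ratio = LCOE / grid_price = 0.0992 / 0.1445 = 0.6865
  Grid parity achieved (ratio <= 1)? yes

0.6865


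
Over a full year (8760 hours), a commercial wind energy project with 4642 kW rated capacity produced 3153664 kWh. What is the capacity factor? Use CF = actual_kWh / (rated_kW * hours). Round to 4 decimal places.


Capacity factor = actual output / maximum possible output
Maximum possible = rated * hours = 4642 * 8760 = 40663920 kWh
CF = 3153664 / 40663920
CF = 0.0776

0.0776


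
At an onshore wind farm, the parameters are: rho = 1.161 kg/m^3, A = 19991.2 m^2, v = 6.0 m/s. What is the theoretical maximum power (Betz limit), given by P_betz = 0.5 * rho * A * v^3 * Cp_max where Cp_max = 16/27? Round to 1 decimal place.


The Betz coefficient Cp_max = 16/27 = 0.5926
v^3 = 6.0^3 = 216.0
P_betz = 0.5 * rho * A * v^3 * Cp_max
P_betz = 0.5 * 1.161 * 19991.2 * 216.0 * 0.5926
P_betz = 1485426.1 W

1485426.1


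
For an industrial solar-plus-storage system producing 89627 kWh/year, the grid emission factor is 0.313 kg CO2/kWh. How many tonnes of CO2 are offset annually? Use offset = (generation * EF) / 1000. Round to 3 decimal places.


CO2 offset in kg = generation * emission_factor
CO2 offset = 89627 * 0.313 = 28053.25 kg
Convert to tonnes:
  CO2 offset = 28053.25 / 1000 = 28.053 tonnes

28.053


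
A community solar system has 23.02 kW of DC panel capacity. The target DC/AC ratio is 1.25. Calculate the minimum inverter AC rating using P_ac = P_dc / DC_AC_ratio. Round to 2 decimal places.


The inverter AC capacity is determined by the DC/AC ratio.
Given: P_dc = 23.02 kW, DC/AC ratio = 1.25
P_ac = P_dc / ratio = 23.02 / 1.25
P_ac = 18.42 kW

18.42


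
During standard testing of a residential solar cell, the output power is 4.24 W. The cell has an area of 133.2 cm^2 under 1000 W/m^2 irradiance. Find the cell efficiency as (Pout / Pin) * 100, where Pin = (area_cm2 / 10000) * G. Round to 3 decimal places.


First compute the input power:
  Pin = area_cm2 / 10000 * G = 133.2 / 10000 * 1000 = 13.32 W
Then compute efficiency:
  Efficiency = (Pout / Pin) * 100 = (4.24 / 13.32) * 100
  Efficiency = 31.832%

31.832


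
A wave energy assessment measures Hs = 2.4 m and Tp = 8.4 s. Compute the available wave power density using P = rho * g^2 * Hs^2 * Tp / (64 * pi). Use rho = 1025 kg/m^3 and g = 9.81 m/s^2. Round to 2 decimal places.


Apply wave power formula:
  g^2 = 9.81^2 = 96.2361
  Hs^2 = 2.4^2 = 5.76
  Numerator = rho * g^2 * Hs^2 * Tp = 1025 * 96.2361 * 5.76 * 8.4 = 4772694.65
  Denominator = 64 * pi = 201.0619
  P = 4772694.65 / 201.0619 = 23737.44 W/m

23737.44


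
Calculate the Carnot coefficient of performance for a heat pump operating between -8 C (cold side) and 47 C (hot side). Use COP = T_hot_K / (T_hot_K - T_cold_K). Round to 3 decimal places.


Convert to Kelvin:
  T_hot = 47 + 273.15 = 320.15 K
  T_cold = -8 + 273.15 = 265.15 K
Apply Carnot COP formula:
  COP = T_hot_K / (T_hot_K - T_cold_K) = 320.15 / 55.0
  COP = 5.821

5.821


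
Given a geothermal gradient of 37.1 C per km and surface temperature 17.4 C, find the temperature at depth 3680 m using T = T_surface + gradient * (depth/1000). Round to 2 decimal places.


Convert depth to km: 3680 / 1000 = 3.68 km
Temperature increase = gradient * depth_km = 37.1 * 3.68 = 136.53 C
Temperature at depth = T_surface + delta_T = 17.4 + 136.53
T = 153.93 C

153.93


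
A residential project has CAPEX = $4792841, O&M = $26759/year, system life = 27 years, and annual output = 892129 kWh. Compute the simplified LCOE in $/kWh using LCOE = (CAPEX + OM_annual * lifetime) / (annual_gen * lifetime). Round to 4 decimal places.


Total cost = CAPEX + OM * lifetime = 4792841 + 26759 * 27 = 4792841 + 722493 = 5515334
Total generation = annual * lifetime = 892129 * 27 = 24087483 kWh
LCOE = 5515334 / 24087483
LCOE = 0.2290 $/kWh

0.2290


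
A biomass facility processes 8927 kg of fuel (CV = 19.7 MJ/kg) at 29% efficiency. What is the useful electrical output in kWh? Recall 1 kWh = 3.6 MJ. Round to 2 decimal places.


Total energy = mass * CV = 8927 * 19.7 = 175861.9 MJ
Useful energy = total * eta = 175861.9 * 0.29 = 50999.95 MJ
Convert to kWh: 50999.95 / 3.6
Useful energy = 14166.65 kWh

14166.65


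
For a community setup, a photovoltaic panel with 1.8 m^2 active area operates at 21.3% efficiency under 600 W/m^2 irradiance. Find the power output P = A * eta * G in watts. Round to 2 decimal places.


Use the solar power formula P = A * eta * G.
Given: A = 1.8 m^2, eta = 0.213, G = 600 W/m^2
P = 1.8 * 0.213 * 600
P = 230.04 W

230.04


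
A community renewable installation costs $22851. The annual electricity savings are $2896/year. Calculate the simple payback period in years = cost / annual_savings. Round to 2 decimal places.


Simple payback period = initial cost / annual savings
Payback = 22851 / 2896
Payback = 7.89 years

7.89


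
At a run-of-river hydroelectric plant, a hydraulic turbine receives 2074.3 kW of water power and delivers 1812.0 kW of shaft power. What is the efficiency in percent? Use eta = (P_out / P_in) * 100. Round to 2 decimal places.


Turbine efficiency = (output power / input power) * 100
eta = (1812.0 / 2074.3) * 100
eta = 87.35%

87.35


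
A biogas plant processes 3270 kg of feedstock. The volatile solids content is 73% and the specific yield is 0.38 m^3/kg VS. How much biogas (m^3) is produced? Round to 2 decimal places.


Compute volatile solids:
  VS = mass * VS_fraction = 3270 * 0.73 = 2387.1 kg
Calculate biogas volume:
  Biogas = VS * specific_yield = 2387.1 * 0.38
  Biogas = 907.10 m^3

907.10


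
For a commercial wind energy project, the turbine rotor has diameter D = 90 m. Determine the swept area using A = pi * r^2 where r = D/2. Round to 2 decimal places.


Compute the rotor radius:
  r = D / 2 = 90 / 2 = 45.0 m
Calculate swept area:
  A = pi * r^2 = pi * 45.0^2
  A = 6361.73 m^2

6361.73


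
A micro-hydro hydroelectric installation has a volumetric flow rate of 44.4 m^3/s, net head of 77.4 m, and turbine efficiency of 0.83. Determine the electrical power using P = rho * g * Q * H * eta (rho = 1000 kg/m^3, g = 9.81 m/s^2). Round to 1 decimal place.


Apply the hydropower formula P = rho * g * Q * H * eta
rho * g = 1000 * 9.81 = 9810.0
P = 9810.0 * 44.4 * 77.4 * 0.83
P = 27981502.5 W

27981502.5


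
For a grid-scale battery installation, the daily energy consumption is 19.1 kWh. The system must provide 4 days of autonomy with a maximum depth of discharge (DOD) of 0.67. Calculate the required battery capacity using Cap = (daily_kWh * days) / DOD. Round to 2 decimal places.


Total energy needed = daily * days = 19.1 * 4 = 76.4 kWh
Account for depth of discharge:
  Cap = total_energy / DOD = 76.4 / 0.67
  Cap = 114.03 kWh

114.03


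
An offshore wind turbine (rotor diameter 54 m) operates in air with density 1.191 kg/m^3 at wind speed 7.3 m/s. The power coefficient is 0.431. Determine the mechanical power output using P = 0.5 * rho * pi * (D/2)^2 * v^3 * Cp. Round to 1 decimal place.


Step 1 -- Compute swept area:
  A = pi * (D/2)^2 = pi * (54/2)^2 = 2290.22 m^2
Step 2 -- Apply wind power equation:
  P = 0.5 * rho * A * v^3 * Cp
  v^3 = 7.3^3 = 389.017
  P = 0.5 * 1.191 * 2290.22 * 389.017 * 0.431
  P = 228667.8 W

228667.8


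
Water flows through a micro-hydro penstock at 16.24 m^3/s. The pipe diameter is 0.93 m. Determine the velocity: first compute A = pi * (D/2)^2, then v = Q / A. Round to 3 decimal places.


Compute pipe cross-sectional area:
  A = pi * (D/2)^2 = pi * (0.93/2)^2 = 0.6793 m^2
Calculate velocity:
  v = Q / A = 16.24 / 0.6793
  v = 23.907 m/s

23.907


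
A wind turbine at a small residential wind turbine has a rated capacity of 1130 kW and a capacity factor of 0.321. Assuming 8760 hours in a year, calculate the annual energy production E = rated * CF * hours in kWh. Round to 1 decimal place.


Annual energy = rated_kW * capacity_factor * hours_per_year
Given: P_rated = 1130 kW, CF = 0.321, hours = 8760
E = 1130 * 0.321 * 8760
E = 3177514.8 kWh

3177514.8


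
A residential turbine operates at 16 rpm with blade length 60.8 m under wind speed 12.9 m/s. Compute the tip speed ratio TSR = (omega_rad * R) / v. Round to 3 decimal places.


Convert rotational speed to rad/s:
  omega = 16 * 2 * pi / 60 = 1.6755 rad/s
Compute tip speed:
  v_tip = omega * R = 1.6755 * 60.8 = 101.871 m/s
Tip speed ratio:
  TSR = v_tip / v_wind = 101.871 / 12.9 = 7.897

7.897


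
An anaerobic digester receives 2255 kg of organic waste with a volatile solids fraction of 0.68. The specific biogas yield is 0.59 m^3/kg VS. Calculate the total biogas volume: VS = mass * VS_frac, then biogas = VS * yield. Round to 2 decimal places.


Compute volatile solids:
  VS = mass * VS_fraction = 2255 * 0.68 = 1533.4 kg
Calculate biogas volume:
  Biogas = VS * specific_yield = 1533.4 * 0.59
  Biogas = 904.71 m^3

904.71


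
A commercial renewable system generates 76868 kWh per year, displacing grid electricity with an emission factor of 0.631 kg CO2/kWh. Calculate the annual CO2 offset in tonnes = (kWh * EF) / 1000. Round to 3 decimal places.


CO2 offset in kg = generation * emission_factor
CO2 offset = 76868 * 0.631 = 48503.71 kg
Convert to tonnes:
  CO2 offset = 48503.71 / 1000 = 48.504 tonnes

48.504


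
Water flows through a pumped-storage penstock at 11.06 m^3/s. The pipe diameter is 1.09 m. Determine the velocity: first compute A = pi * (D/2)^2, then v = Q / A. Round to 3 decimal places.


Compute pipe cross-sectional area:
  A = pi * (D/2)^2 = pi * (1.09/2)^2 = 0.9331 m^2
Calculate velocity:
  v = Q / A = 11.06 / 0.9331
  v = 11.853 m/s

11.853


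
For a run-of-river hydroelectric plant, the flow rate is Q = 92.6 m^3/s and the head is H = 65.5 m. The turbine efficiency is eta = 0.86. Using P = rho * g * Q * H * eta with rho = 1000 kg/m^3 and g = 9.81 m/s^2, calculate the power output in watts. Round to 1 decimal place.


Apply the hydropower formula P = rho * g * Q * H * eta
rho * g = 1000 * 9.81 = 9810.0
P = 9810.0 * 92.6 * 65.5 * 0.86
P = 51170510.0 W

51170510.0


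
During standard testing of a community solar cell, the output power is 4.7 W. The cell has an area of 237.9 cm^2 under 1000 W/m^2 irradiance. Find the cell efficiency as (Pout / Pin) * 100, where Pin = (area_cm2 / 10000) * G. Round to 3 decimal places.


First compute the input power:
  Pin = area_cm2 / 10000 * G = 237.9 / 10000 * 1000 = 23.79 W
Then compute efficiency:
  Efficiency = (Pout / Pin) * 100 = (4.7 / 23.79) * 100
  Efficiency = 19.756%

19.756


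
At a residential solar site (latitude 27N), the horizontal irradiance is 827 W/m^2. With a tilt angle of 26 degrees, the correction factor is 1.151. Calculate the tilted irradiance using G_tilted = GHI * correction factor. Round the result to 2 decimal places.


Identify the given values:
  GHI = 827 W/m^2, tilt correction factor = 1.151
Apply the formula G_tilted = GHI * factor:
  G_tilted = 827 * 1.151
  G_tilted = 951.88 W/m^2

951.88


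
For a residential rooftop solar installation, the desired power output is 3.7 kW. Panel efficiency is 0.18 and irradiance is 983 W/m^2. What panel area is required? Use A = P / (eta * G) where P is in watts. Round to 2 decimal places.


Convert target power to watts: P = 3.7 * 1000 = 3700.0 W
Compute denominator: eta * G = 0.18 * 983 = 176.94
Required area A = P / (eta * G) = 3700.0 / 176.94
A = 20.91 m^2

20.91


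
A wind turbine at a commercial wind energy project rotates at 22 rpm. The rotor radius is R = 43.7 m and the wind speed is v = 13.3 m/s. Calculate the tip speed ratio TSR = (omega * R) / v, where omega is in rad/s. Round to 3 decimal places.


Convert rotational speed to rad/s:
  omega = 22 * 2 * pi / 60 = 2.3038 rad/s
Compute tip speed:
  v_tip = omega * R = 2.3038 * 43.7 = 100.678 m/s
Tip speed ratio:
  TSR = v_tip / v_wind = 100.678 / 13.3 = 7.570

7.570


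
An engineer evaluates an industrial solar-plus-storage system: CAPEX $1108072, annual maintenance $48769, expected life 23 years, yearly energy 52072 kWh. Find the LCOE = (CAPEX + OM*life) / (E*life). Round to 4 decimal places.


Total cost = CAPEX + OM * lifetime = 1108072 + 48769 * 23 = 1108072 + 1121687 = 2229759
Total generation = annual * lifetime = 52072 * 23 = 1197656 kWh
LCOE = 2229759 / 1197656
LCOE = 1.8618 $/kWh

1.8618


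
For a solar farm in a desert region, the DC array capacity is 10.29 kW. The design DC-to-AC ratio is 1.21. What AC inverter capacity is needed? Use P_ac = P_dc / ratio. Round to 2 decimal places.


The inverter AC capacity is determined by the DC/AC ratio.
Given: P_dc = 10.29 kW, DC/AC ratio = 1.21
P_ac = P_dc / ratio = 10.29 / 1.21
P_ac = 8.50 kW

8.50


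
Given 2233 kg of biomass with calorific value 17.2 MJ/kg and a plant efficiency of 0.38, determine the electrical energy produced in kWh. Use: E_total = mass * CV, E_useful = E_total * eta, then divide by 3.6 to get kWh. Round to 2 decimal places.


Total energy = mass * CV = 2233 * 17.2 = 38407.6 MJ
Useful energy = total * eta = 38407.6 * 0.38 = 14594.89 MJ
Convert to kWh: 14594.89 / 3.6
Useful energy = 4054.14 kWh

4054.14


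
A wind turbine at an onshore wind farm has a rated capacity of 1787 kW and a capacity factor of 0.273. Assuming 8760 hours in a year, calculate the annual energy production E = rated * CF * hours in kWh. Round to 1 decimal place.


Annual energy = rated_kW * capacity_factor * hours_per_year
Given: P_rated = 1787 kW, CF = 0.273, hours = 8760
E = 1787 * 0.273 * 8760
E = 4273574.8 kWh

4273574.8


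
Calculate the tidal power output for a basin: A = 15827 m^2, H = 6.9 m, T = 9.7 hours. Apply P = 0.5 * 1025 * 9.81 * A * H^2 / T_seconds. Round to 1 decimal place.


Convert period to seconds: T = 9.7 * 3600 = 34920.0 s
H^2 = 6.9^2 = 47.61
P = 0.5 * rho * g * A * H^2 / T
P = 0.5 * 1025 * 9.81 * 15827 * 47.61 / 34920.0
P = 108488.9 W

108488.9


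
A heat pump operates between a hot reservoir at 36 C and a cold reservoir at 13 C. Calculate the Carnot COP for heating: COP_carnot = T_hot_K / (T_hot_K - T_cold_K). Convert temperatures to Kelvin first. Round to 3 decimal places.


Convert to Kelvin:
  T_hot = 36 + 273.15 = 309.15 K
  T_cold = 13 + 273.15 = 286.15 K
Apply Carnot COP formula:
  COP = T_hot_K / (T_hot_K - T_cold_K) = 309.15 / 23.0
  COP = 13.441

13.441


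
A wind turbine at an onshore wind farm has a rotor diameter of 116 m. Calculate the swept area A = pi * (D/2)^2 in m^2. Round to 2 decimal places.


Compute the rotor radius:
  r = D / 2 = 116 / 2 = 58.0 m
Calculate swept area:
  A = pi * r^2 = pi * 58.0^2
  A = 10568.32 m^2

10568.32


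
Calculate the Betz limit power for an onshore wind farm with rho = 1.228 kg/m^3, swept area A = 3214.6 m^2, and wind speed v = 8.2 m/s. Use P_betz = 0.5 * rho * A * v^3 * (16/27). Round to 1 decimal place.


The Betz coefficient Cp_max = 16/27 = 0.5926
v^3 = 8.2^3 = 551.368
P_betz = 0.5 * rho * A * v^3 * Cp_max
P_betz = 0.5 * 1.228 * 3214.6 * 551.368 * 0.5926
P_betz = 644901.1 W

644901.1


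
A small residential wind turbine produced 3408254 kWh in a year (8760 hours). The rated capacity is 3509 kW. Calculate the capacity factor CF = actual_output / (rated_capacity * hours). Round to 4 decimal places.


Capacity factor = actual output / maximum possible output
Maximum possible = rated * hours = 3509 * 8760 = 30738840 kWh
CF = 3408254 / 30738840
CF = 0.1109

0.1109


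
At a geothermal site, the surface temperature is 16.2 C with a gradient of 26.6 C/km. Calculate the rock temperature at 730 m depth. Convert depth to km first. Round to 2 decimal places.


Convert depth to km: 730 / 1000 = 0.73 km
Temperature increase = gradient * depth_km = 26.6 * 0.73 = 19.42 C
Temperature at depth = T_surface + delta_T = 16.2 + 19.42
T = 35.62 C

35.62


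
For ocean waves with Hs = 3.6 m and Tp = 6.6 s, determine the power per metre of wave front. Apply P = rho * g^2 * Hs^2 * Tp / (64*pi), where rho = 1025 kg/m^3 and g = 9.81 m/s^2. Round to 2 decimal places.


Apply wave power formula:
  g^2 = 9.81^2 = 96.2361
  Hs^2 = 3.6^2 = 12.96
  Numerator = rho * g^2 * Hs^2 * Tp = 1025 * 96.2361 * 12.96 * 6.6 = 8437442.33
  Denominator = 64 * pi = 201.0619
  P = 8437442.33 / 201.0619 = 41964.40 W/m

41964.40


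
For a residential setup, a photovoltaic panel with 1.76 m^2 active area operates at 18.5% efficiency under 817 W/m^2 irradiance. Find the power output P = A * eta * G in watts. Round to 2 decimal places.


Use the solar power formula P = A * eta * G.
Given: A = 1.76 m^2, eta = 0.185, G = 817 W/m^2
P = 1.76 * 0.185 * 817
P = 266.02 W

266.02


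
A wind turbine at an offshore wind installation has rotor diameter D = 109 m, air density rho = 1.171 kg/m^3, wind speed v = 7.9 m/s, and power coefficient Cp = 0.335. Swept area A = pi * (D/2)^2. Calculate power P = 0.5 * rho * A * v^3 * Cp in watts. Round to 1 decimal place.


Step 1 -- Compute swept area:
  A = pi * (D/2)^2 = pi * (109/2)^2 = 9331.32 m^2
Step 2 -- Apply wind power equation:
  P = 0.5 * rho * A * v^3 * Cp
  v^3 = 7.9^3 = 493.039
  P = 0.5 * 1.171 * 9331.32 * 493.039 * 0.335
  P = 902393.3 W

902393.3


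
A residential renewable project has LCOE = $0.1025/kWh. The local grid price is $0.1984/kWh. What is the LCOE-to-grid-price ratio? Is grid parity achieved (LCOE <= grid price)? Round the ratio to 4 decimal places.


Compare LCOE to grid price:
  LCOE = $0.1025/kWh, Grid price = $0.1984/kWh
  Ratio = LCOE / grid_price = 0.1025 / 0.1984 = 0.5166
  Grid parity achieved (ratio <= 1)? yes

0.5166


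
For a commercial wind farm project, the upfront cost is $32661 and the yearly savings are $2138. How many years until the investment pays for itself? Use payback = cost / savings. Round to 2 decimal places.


Simple payback period = initial cost / annual savings
Payback = 32661 / 2138
Payback = 15.28 years

15.28


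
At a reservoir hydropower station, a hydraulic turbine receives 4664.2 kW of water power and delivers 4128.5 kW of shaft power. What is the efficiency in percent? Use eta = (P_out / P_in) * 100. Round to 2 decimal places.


Turbine efficiency = (output power / input power) * 100
eta = (4128.5 / 4664.2) * 100
eta = 88.51%

88.51


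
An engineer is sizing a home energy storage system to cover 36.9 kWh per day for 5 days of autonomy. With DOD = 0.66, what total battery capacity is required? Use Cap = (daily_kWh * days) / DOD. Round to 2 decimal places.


Total energy needed = daily * days = 36.9 * 5 = 184.5 kWh
Account for depth of discharge:
  Cap = total_energy / DOD = 184.5 / 0.66
  Cap = 279.55 kWh

279.55


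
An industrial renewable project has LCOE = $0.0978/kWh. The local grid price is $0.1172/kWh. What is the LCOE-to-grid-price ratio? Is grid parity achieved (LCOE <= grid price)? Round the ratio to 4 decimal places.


Compare LCOE to grid price:
  LCOE = $0.0978/kWh, Grid price = $0.1172/kWh
  Ratio = LCOE / grid_price = 0.0978 / 0.1172 = 0.8345
  Grid parity achieved (ratio <= 1)? yes

0.8345


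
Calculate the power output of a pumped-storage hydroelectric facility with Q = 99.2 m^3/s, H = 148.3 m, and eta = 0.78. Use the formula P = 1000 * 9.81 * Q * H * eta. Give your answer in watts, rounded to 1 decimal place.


Apply the hydropower formula P = rho * g * Q * H * eta
rho * g = 1000 * 9.81 = 9810.0
P = 9810.0 * 99.2 * 148.3 * 0.78
P = 112568384.4 W

112568384.4


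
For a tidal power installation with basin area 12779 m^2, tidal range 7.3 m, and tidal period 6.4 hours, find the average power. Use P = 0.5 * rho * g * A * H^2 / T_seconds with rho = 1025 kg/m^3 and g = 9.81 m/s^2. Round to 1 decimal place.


Convert period to seconds: T = 6.4 * 3600 = 23040.0 s
H^2 = 7.3^2 = 53.29
P = 0.5 * rho * g * A * H^2 / T
P = 0.5 * 1025 * 9.81 * 12779 * 53.29 / 23040.0
P = 148601.4 W

148601.4


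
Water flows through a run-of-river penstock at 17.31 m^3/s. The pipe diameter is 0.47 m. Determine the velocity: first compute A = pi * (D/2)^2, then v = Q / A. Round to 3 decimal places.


Compute pipe cross-sectional area:
  A = pi * (D/2)^2 = pi * (0.47/2)^2 = 0.1735 m^2
Calculate velocity:
  v = Q / A = 17.31 / 0.1735
  v = 99.773 m/s

99.773


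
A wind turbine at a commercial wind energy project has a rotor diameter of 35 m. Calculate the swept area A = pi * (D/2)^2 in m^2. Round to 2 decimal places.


Compute the rotor radius:
  r = D / 2 = 35 / 2 = 17.5 m
Calculate swept area:
  A = pi * r^2 = pi * 17.5^2
  A = 962.11 m^2

962.11


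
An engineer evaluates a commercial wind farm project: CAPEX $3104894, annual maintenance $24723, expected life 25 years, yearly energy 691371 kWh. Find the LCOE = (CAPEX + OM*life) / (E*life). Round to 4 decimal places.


Total cost = CAPEX + OM * lifetime = 3104894 + 24723 * 25 = 3104894 + 618075 = 3722969
Total generation = annual * lifetime = 691371 * 25 = 17284275 kWh
LCOE = 3722969 / 17284275
LCOE = 0.2154 $/kWh

0.2154


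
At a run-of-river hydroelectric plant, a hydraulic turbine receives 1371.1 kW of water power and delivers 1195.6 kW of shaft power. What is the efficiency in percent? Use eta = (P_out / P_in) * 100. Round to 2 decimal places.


Turbine efficiency = (output power / input power) * 100
eta = (1195.6 / 1371.1) * 100
eta = 87.20%

87.20


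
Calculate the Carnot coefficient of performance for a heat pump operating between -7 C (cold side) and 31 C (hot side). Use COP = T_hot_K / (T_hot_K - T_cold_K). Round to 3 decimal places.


Convert to Kelvin:
  T_hot = 31 + 273.15 = 304.15 K
  T_cold = -7 + 273.15 = 266.15 K
Apply Carnot COP formula:
  COP = T_hot_K / (T_hot_K - T_cold_K) = 304.15 / 38.0
  COP = 8.004

8.004


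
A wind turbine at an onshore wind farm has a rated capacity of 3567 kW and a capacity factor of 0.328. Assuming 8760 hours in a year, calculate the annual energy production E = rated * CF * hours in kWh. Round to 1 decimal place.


Annual energy = rated_kW * capacity_factor * hours_per_year
Given: P_rated = 3567 kW, CF = 0.328, hours = 8760
E = 3567 * 0.328 * 8760
E = 10248989.8 kWh

10248989.8


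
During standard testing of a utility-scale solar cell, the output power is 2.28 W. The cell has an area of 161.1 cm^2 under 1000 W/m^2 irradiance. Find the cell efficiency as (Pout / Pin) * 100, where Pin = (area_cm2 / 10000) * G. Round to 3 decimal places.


First compute the input power:
  Pin = area_cm2 / 10000 * G = 161.1 / 10000 * 1000 = 16.11 W
Then compute efficiency:
  Efficiency = (Pout / Pin) * 100 = (2.28 / 16.11) * 100
  Efficiency = 14.153%

14.153


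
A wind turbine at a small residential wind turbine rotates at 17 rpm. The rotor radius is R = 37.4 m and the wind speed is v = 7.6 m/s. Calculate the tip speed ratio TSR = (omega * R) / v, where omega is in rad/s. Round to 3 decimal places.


Convert rotational speed to rad/s:
  omega = 17 * 2 * pi / 60 = 1.7802 rad/s
Compute tip speed:
  v_tip = omega * R = 1.7802 * 37.4 = 66.581 m/s
Tip speed ratio:
  TSR = v_tip / v_wind = 66.581 / 7.6 = 8.761

8.761


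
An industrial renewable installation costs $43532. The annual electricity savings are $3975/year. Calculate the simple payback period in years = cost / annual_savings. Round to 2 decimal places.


Simple payback period = initial cost / annual savings
Payback = 43532 / 3975
Payback = 10.95 years

10.95


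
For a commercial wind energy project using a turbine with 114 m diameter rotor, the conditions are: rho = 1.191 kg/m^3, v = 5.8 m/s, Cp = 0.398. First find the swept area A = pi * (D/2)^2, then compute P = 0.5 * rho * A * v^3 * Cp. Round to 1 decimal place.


Step 1 -- Compute swept area:
  A = pi * (D/2)^2 = pi * (114/2)^2 = 10207.03 m^2
Step 2 -- Apply wind power equation:
  P = 0.5 * rho * A * v^3 * Cp
  v^3 = 5.8^3 = 195.112
  P = 0.5 * 1.191 * 10207.03 * 195.112 * 0.398
  P = 472007.0 W

472007.0


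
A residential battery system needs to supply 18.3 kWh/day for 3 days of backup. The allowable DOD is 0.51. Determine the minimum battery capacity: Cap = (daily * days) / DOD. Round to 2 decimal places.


Total energy needed = daily * days = 18.3 * 3 = 54.9 kWh
Account for depth of discharge:
  Cap = total_energy / DOD = 54.9 / 0.51
  Cap = 107.65 kWh

107.65


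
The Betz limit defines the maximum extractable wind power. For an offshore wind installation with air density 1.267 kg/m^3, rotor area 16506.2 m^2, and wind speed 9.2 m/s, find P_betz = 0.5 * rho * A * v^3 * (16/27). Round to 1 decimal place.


The Betz coefficient Cp_max = 16/27 = 0.5926
v^3 = 9.2^3 = 778.688
P_betz = 0.5 * rho * A * v^3 * Cp_max
P_betz = 0.5 * 1.267 * 16506.2 * 778.688 * 0.5926
P_betz = 4825178.9 W

4825178.9


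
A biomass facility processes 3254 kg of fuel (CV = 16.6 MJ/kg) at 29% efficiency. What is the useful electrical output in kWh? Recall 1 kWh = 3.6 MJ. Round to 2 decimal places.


Total energy = mass * CV = 3254 * 16.6 = 54016.4 MJ
Useful energy = total * eta = 54016.4 * 0.29 = 15664.76 MJ
Convert to kWh: 15664.76 / 3.6
Useful energy = 4351.32 kWh

4351.32


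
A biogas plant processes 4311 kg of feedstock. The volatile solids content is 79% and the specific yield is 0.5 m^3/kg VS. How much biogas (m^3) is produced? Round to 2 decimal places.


Compute volatile solids:
  VS = mass * VS_fraction = 4311 * 0.79 = 3405.69 kg
Calculate biogas volume:
  Biogas = VS * specific_yield = 3405.69 * 0.5
  Biogas = 1702.85 m^3

1702.85


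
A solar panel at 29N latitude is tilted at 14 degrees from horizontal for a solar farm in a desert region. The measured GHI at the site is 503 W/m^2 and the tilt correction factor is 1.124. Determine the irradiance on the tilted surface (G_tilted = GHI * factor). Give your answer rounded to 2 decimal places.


Identify the given values:
  GHI = 503 W/m^2, tilt correction factor = 1.124
Apply the formula G_tilted = GHI * factor:
  G_tilted = 503 * 1.124
  G_tilted = 565.37 W/m^2

565.37


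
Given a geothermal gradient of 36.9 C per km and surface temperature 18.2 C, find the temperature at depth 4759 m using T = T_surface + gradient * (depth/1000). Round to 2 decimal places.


Convert depth to km: 4759 / 1000 = 4.759 km
Temperature increase = gradient * depth_km = 36.9 * 4.759 = 175.61 C
Temperature at depth = T_surface + delta_T = 18.2 + 175.61
T = 193.81 C

193.81


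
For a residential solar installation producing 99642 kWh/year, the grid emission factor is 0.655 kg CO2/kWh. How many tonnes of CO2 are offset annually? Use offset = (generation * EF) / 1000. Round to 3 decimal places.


CO2 offset in kg = generation * emission_factor
CO2 offset = 99642 * 0.655 = 65265.51 kg
Convert to tonnes:
  CO2 offset = 65265.51 / 1000 = 65.266 tonnes

65.266


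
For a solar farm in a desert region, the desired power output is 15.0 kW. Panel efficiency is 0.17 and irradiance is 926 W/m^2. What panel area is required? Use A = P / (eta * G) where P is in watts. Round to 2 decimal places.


Convert target power to watts: P = 15.0 * 1000 = 15000.0 W
Compute denominator: eta * G = 0.17 * 926 = 157.42
Required area A = P / (eta * G) = 15000.0 / 157.42
A = 95.29 m^2

95.29
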